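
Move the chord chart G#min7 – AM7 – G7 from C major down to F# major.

C major down to F# major is a diminished fifth; each chord root moves by that interval while the quality stays the same.
G#min7: root G# down a diminished fifth → C##, giving C##min7.
AM7: root A down a diminished fifth → D#, giving D#M7.
G7: root G down a diminished fifth → C#, giving C#7.

C##min7 D#M7 C#7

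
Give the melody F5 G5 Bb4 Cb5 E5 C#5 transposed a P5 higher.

F5 to C6
G5 to D6
Bb4 to F5
Cb5 to Gb5
E5 to B5
C#5 to G#5

C6 D6 F5 Gb5 B5 G#5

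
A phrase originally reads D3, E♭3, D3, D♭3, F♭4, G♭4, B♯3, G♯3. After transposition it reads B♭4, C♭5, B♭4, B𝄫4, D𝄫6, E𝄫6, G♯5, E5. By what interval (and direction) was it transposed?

up a minor thirteenth

Take the first pair: D3 → Bb4. D to B spans 13 letter names, so the interval is some kind of thirteenth.
D3 to Bb4 is 20 semitones, which makes it a minor thirteenth; the second version is higher, so the direction is up.
Checking another pair — G#3 → E5 — gives the same interval.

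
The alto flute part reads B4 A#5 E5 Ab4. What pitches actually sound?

F#4 E#5 B4 Eb4

The alto flute sounds a perfect fourth below written, so transpose each written note down a perfect fourth.
B4 gives F#4
A#5 gives E#5
E5 gives B4
Ab4 gives Eb4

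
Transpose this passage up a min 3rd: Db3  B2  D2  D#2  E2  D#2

Db3 gives Fb3
B2 gives D3
D2 gives F2
D#2 gives F#2
E2 gives G2
D#2 gives F#2

Fb3 D3 F2 F#2 G2 F#2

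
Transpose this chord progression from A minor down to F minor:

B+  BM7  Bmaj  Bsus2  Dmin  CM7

A minor down to F minor is a major third; each chord root moves by that interval while the quality stays the same.
B+: root B down a major third → G, giving G+.
BM7: root B down a major third → G, giving GM7.
Bmaj: root B down a major third → G, giving Gmaj.
Bsus2: root B down a major third → G, giving Gsus2.
Dmin: root D down a major third → Bb, giving Bbmin.
CM7: root C down a major third → Ab, giving AbM7.

G+ GM7 Gmaj Gsus2 Bbmin AbM7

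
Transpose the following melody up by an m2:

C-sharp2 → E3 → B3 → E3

A minor second up from C#2 gives D2.
E3: a second up reaches F, and 1 semitone makes it F3.
B3: a second up reaches C, and 1 semitone makes it C4.
E3: a second up reaches F, and 1 semitone makes it F3.

D2 F3 C4 F3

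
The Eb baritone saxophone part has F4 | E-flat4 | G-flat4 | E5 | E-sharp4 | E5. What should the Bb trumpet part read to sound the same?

Bb2 Ab2 Cb3 A3 A#2 A3

First find concert pitch: the Eb baritone saxophone sounds a major thirteenth below written, so F4 E-flat4 G-flat4 E5 E-sharp4 E5 sounds Ab2 Gb2 Bbb2 G3 G#2 G3.
Then write for Bb trumpet: it sounds a major second below written, so the part must be a major second above concert.
Ab2 → Bb2
Gb2 → Ab2
Bbb2 → Cb3
G3 → A3
G#2 → A#2
G3 → A3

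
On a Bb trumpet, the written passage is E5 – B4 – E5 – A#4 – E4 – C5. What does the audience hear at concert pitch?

D5 A4 D5 G#4 D4 Bb4

Written C4 on the Bb trumpet sounds as Bb3, a major second lower; apply that shift to every note.
E5 gives D5
B4 gives A4
E5 gives D5
A#4 gives G#4
E4 gives D4
C5 gives Bb4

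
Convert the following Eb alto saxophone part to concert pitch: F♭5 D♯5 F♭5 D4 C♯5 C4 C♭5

Abb4 F#4 Abb4 F3 E4 Eb3 Ebb4

The Eb alto saxophone sounds a major sixth below written, so transpose each written note down a major sixth.
Fb5 to Abb4
D#5 to F#4
Fb5 to Abb4
D4 to F3
C#5 to E4
C4 to Eb3
Cb5 to Ebb4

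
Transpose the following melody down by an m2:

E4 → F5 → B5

D#4 E5 A#5

E4 down a minor second is D#4.
F5 down a minor second is E5.
B5: a second down reaches A, and 1 semitone makes it A#5.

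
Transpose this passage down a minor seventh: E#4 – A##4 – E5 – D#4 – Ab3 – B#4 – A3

F##3 B##3 F#4 E#3 Bb2 C##4 B2

E#4: a seventh down reaches F, and 10 semitones makes it F##3.
A minor seventh down from A##4 gives B##3.
E5: a seventh down reaches F, and 10 semitones makes it F#4.
D#4: a seventh down reaches E, and 10 semitones makes it E#3.
Ab3 down a minor seventh is Bb2.
B#4 down a minor seventh is C##4.
A3 down a minor seventh is B2.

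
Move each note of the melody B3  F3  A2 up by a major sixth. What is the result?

G#4 D4 F#3

B3 up a major sixth is G#4.
F3 up a major sixth is D4.
A major sixth up from A2 gives F#3.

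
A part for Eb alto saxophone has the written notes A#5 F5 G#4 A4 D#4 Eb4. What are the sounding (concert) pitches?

Written C4 on the Eb alto saxophone sounds as Eb3, a major sixth lower; apply that shift to every note.
A#5 to C#5
F5 to Ab4
G#4 to B3
A4 to C4
D#4 to F#3
Eb4 to Gb3

C#5 Ab4 B3 C4 F#3 Gb3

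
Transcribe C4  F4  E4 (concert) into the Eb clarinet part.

Written C4 sounds as Eb4 on the Eb clarinet, so concert pitches are written a minor third down.
C4 gives A3
F4 gives D4
E4 gives C#4

A3 D4 C#4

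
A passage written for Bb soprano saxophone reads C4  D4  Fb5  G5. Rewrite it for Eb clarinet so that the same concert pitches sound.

First find concert pitch: the Bb soprano saxophone sounds a major second below written, so C4 D4 Fb5 G5 sounds Bb3 C4 Ebb5 F5.
Then write for Eb clarinet: it sounds a minor third above written, so the part must be a minor third below concert.
Bb3 → G3
C4 → A3
Ebb5 → Cb5
F5 → D5

G3 A3 Cb5 D5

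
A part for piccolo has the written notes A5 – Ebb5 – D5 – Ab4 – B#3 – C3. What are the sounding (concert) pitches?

The piccolo sounds a perfect octave above written, so transpose each written note up a perfect octave.
A5 → A6
Ebb5 → Ebb6
D5 → D6
Ab4 → Ab5
B#3 → B#4
C3 → C4

A6 Ebb6 D6 Ab5 B#4 C4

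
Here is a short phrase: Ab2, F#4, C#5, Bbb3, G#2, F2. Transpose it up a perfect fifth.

Eb3 C#5 G#5 Fb4 D#3 C3

Ab2: a fifth up reaches E, and 7 semitones makes it Eb3.
F#4 up a perfect fifth is C#5.
A perfect fifth up from C#5 gives G#5.
Bbb3: a fifth up reaches F, and 7 semitones makes it Fb4.
G#2 up a perfect fifth is D#3.
F2: a fifth up reaches C, and 7 semitones makes it C3.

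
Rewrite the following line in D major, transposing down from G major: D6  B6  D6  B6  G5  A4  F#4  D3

G major to D major down is a perfect fourth, so every note moves down by that interval.
D6 gives A5
B6 gives F#6
D6 gives A5
B6 gives F#6
G5 gives D5
A4 gives E4
F#4 gives C#4
D3 gives A2

A5 F#6 A5 F#6 D5 E4 C#4 A2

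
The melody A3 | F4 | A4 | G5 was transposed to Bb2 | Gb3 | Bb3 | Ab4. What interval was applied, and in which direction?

Take the first pair: A3 → Bb2. A to B spans 7 letter names, so the interval is some kind of seventh.
Bb2 to A3 is 11 semitones, which makes it a major seventh; the second version is lower, so the direction is down.
Checking another pair — G5 → Ab4 — gives the same interval.

down a major seventh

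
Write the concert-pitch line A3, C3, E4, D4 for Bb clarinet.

Written C4 sounds as Bb3 on the Bb clarinet, so concert pitches are written a major second up.
A3 -> B3
C3 -> D3
E4 -> F#4
D4 -> E4

B3 D3 F#4 E4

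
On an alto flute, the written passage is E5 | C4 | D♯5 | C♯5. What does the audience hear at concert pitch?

B4 G3 A#4 G#4

The alto flute sounds a perfect fourth below written, so transpose each written note down a perfect fourth.
E5 to B4
C4 to G3
D#5 to A#4
C#5 to G#4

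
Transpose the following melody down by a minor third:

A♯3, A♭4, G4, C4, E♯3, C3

A minor third down from A#3 gives F##3.
Ab4: a third down reaches F, and 3 semitones makes it F4.
G4: a third down reaches E, and 3 semitones makes it E4.
C4: a third down reaches A, and 3 semitones makes it A3.
E#3: a third down reaches C, and 3 semitones makes it C##3.
A minor third down from C3 gives A2.

F##3 F4 E4 A3 C##3 A2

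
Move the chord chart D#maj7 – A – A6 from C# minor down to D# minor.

C# minor down to D# minor is a minor seventh; each chord root moves by that interval while the quality stays the same.
D#maj7: root D# down a minor seventh → E#, giving E#maj7.
A: root A down a minor seventh → B, giving B.
A6: root A down a minor seventh → B, giving B6.

E#maj7 B B6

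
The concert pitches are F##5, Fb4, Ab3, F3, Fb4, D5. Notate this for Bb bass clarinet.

G##6 Gb5 Bb4 G4 Gb5 E6

Written C4 sounds as Bb2 on the Bb bass clarinet, so concert pitches are written a major ninth up.
F##5 -> G##6
Fb4 -> Gb5
Ab3 -> Bb4
F3 -> G4
Fb4 -> Gb5
D5 -> E6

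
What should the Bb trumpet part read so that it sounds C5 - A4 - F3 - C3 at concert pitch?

The Bb trumpet sounds a major second below written, so the written part must be a major second above concert — transpose each note up.
C5 to D5
A4 to B4
F3 to G3
C3 to D3

D5 B4 G3 D3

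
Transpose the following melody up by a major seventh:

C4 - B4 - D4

B4 A#5 C#5

C4 gives B4
B4 gives A#5
D4 gives C#5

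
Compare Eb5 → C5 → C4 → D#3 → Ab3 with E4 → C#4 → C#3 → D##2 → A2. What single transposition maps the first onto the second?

Take the first pair: Eb5 → E4. E to E spans 8 letter names, so the interval is some kind of octave.
E4 to Eb5 is 11 semitones, which makes it a diminished octave; the second version is lower, so the direction is down.
Checking another pair — Ab3 → A2 — gives the same interval.

down a diminished octave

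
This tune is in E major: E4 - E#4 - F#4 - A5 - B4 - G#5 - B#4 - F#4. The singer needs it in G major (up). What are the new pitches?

G4 G#4 A4 C6 D5 B5 D#5 A4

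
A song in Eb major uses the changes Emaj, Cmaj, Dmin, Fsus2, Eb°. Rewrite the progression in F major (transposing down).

F#maj Dmaj Emin Gsus2 F°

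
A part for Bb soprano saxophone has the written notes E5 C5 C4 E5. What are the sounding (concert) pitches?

Written C4 on the Bb soprano saxophone sounds as Bb3, a major second lower; apply that shift to every note.
E5 gives D5
C5 gives Bb4
C4 gives Bb3
E5 gives D5

D5 Bb4 Bb3 D5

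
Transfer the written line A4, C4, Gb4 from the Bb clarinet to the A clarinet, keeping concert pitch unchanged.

First find concert pitch: the Bb clarinet sounds a major second below written, so A4 C4 Gb4 sounds G4 Bb3 Fb4.
Then write for A clarinet: it sounds a minor third below written, so the part must be a minor third above concert.
G4 → Bb4
Bb3 → Db4
Fb4 → Abb4

Bb4 Db4 Abb4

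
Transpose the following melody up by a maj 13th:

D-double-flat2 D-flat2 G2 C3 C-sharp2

Bbb3 Bb3 E4 A4 A#3

Dbb2 to Bbb3
Db2 to Bb3
G2 to E4
C3 to A4
C#2 to A#3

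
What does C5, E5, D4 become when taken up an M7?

B5 D#6 C#5

C5 to B5
E5 to D#6
D4 to C#5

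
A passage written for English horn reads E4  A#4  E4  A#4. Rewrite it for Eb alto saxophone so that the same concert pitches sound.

First find concert pitch: the English horn sounds a perfect fifth below written, so E4 A#4 E4 A#4 sounds A3 D#4 A3 D#4.
Then write for Eb alto saxophone: it sounds a major sixth below written, so the part must be a major sixth above concert.
A3 → F#4
D#4 → B#4
A3 → F#4
D#4 → B#4

F#4 B#4 F#4 B#4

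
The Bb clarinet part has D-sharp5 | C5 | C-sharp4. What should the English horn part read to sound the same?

First find concert pitch: the Bb clarinet sounds a major second below written, so D-sharp5 C5 C-sharp4 sounds C#5 Bb4 B3.
Then write for English horn: it sounds a perfect fifth below written, so the part must be a perfect fifth above concert.
C#5 → G#5
Bb4 → F5
B3 → F#4

G#5 F5 F#4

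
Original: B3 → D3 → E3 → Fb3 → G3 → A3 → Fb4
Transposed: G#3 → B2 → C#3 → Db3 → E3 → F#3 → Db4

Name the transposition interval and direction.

Take the first pair: B3 → G#3. B to G spans 3 letter names, so the interval is some kind of third.
G#3 to B3 is 3 semitones, which makes it a minor third; the second version is lower, so the direction is down.
Checking another pair — Fb4 → Db4 — gives the same interval.

down a minor third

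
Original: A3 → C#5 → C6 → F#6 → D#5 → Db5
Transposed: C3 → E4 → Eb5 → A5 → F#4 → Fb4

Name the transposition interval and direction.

Take the first pair: A3 → C3. A to C spans 6 letter names, so the interval is some kind of sixth.
C3 to A3 is 9 semitones, which makes it a major sixth; the second version is lower, so the direction is down.
Checking another pair — Db5 → Fb4 — gives the same interval.

down a major sixth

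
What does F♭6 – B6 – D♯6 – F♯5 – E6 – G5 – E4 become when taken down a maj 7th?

Gbb5 C6 E5 G4 F5 Ab4 F3

Fb6: a seventh down reaches G, and 11 semitones makes it Gbb5.
A major seventh down from B6 gives C6.
D#6: a seventh down reaches E, and 11 semitones makes it E5.
A major seventh down from F#5 gives G4.
E6 down a major seventh is F5.
A major seventh down from G5 gives Ab4.
E4 down a major seventh is F3.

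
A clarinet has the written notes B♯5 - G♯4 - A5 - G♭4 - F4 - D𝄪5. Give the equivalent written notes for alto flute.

First find concert pitch: the A clarinet sounds a minor third below written, so B♯5 G♯4 A5 G♭4 F4 D𝄪5 sounds G##5 E#4 F#5 Eb4 D4 B##4.
Then write for alto flute: it sounds a perfect fourth below written, so the part must be a perfect fourth above concert.
G##5 → C##6
E#4 → A#4
F#5 → B5
Eb4 → Ab4
D4 → G4
B##4 → E##5

C##6 A#4 B5 Ab4 G4 E##5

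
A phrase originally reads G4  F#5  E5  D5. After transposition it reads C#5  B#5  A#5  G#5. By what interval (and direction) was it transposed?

From G4 to C#5 is 4 letter names — a fourth of some quality.
G4 to C#5 is 6 semitones, which makes it an augmented fourth; the second version is higher, so the direction is up.
Checking another pair — D5 → G#5 — gives the same interval.

up an augmented fourth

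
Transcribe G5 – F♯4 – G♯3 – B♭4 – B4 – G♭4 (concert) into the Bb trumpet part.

A5 G#4 A#3 C5 C#5 Ab4

The Bb trumpet sounds a major second below written, so the written part must be a major second above concert — transpose each note up.
G5 → A5
F#4 → G#4
G#3 → A#3
Bb4 → C5
B4 → C#5
Gb4 → Ab4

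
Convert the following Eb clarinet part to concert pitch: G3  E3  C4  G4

The Eb clarinet sounds a minor third above written, so transpose each written note up a minor third.
G3 gives Bb3
E3 gives G3
C4 gives Eb4
G4 gives Bb4

Bb3 G3 Eb4 Bb4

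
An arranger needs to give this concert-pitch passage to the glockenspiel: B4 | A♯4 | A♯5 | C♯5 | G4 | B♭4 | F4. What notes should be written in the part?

B2 A#2 A#3 C#3 G2 Bb2 F2

The glockenspiel sounds a perfect fifteenth above written, so the written part must be a perfect fifteenth below concert — transpose each note down.
B4 → B2
A#4 → A#2
A#5 → A#3
C#5 → C#3
G4 → G2
Bb4 → Bb2
F4 → F2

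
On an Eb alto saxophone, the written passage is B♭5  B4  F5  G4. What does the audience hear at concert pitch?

Db5 D4 Ab4 Bb3

Written C4 on the Eb alto saxophone sounds as Eb3, a major sixth lower; apply that shift to every note.
Bb5 gives Db5
B4 gives D4
F5 gives Ab4
G4 gives Bb3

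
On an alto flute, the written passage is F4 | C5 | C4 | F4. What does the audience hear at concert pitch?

C4 G4 G3 C4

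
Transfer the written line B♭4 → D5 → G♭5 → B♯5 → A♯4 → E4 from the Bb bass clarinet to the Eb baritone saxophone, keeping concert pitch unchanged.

F5 A5 Db6 F##6 E#5 B4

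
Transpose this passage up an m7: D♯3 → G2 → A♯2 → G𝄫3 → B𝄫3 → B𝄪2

C#4 F3 G#3 Fbb4 Abb4 A##3

D#3 becomes C#4
G2 becomes F3
A#2 becomes G#3
Gbb3 becomes Fbb4
Bbb3 becomes Abb4
B##2 becomes A##3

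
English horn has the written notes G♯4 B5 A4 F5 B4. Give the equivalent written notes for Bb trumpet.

First find concert pitch: the English horn sounds a perfect fifth below written, so G♯4 B5 A4 F5 B4 sounds C#4 E5 D4 Bb4 E4.
Then write for Bb trumpet: it sounds a major second below written, so the part must be a major second above concert.
C#4 → D#4
E5 → F#5
D4 → E4
Bb4 → C5
E4 → F#4

D#4 F#5 E4 C5 F#4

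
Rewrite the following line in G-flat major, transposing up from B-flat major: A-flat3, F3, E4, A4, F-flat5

Fb4 Db4 C5 F5 Dbb6

B-flat major to G-flat major up is a minor sixth, so every note moves up by that interval.
Ab3 → Fb4
F3 → Db4
E4 → C5
A4 → F5
Fb5 → Dbb6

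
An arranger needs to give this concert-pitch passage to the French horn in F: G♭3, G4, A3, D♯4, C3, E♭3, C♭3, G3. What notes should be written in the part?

The French horn in F sounds a perfect fifth below written, so the written part must be a perfect fifth above concert — transpose each note up.
Gb3 gives Db4
G4 gives D5
A3 gives E4
D#4 gives A#4
C3 gives G3
Eb3 gives Bb3
Cb3 gives Gb3
G3 gives D4

Db4 D5 E4 A#4 G3 Bb3 Gb3 D4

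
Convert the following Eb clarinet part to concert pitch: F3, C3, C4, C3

Ab3 Eb3 Eb4 Eb3

The Eb clarinet sounds a minor third above written, so transpose each written note up a minor third.
F3 → Ab3
C3 → Eb3
C4 → Eb4
C3 → Eb3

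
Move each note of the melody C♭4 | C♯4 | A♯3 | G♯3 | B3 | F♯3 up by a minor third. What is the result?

Ebb4 E4 C#4 B3 D4 A3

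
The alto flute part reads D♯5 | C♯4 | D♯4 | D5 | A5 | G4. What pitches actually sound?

A#4 G#3 A#3 A4 E5 D4

Written C4 on the alto flute sounds as G3, a perfect fourth lower; apply that shift to every note.
D#5 becomes A#4
C#4 becomes G#3
D#4 becomes A#3
D5 becomes A4
A5 becomes E5
G4 becomes D4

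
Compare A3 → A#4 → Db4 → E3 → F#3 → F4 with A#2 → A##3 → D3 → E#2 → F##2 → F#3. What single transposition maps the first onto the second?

down a diminished octave

Take the first pair: A3 → A#2. A to A spans 8 letter names, so the interval is some kind of octave.
A#2 to A3 is 11 semitones, which makes it a diminished octave; the second version is lower, so the direction is down.
Checking another pair — F4 → F#3 — gives the same interval.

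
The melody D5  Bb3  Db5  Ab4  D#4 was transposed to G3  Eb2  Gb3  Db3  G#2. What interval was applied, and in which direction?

From D5 to G3 is 12 letter names — a twelfth of some quality.
G3 to D5 is 19 semitones, which makes it a perfect twelfth; the second version is lower, so the direction is down.
Checking another pair — D#4 → G#2 — gives the same interval.

down a perfect twelfth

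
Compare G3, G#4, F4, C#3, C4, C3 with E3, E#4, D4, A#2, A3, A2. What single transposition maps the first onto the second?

down a minor third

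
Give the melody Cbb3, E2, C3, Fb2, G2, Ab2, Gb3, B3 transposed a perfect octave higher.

Cbb3 up a perfect octave is Cbb4.
E2 up a perfect octave is E3.
A perfect octave up from C3 gives C4.
Fb2: an octave up reaches F, and 12 semitones makes it Fb3.
A perfect octave up from G2 gives G3.
Ab2: an octave up reaches A, and 12 semitones makes it Ab3.
A perfect octave up from Gb3 gives Gb4.
B3: an octave up reaches B, and 12 semitones makes it B4.

Cbb4 E3 C4 Fb3 G3 Ab3 Gb4 B4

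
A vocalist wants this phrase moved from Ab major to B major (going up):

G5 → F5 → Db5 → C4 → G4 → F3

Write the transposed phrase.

A#5 G#5 E5 D#4 A#4 G#3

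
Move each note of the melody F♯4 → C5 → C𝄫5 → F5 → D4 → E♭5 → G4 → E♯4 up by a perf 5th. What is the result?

F#4 -> C#5
C5 -> G5
Cbb5 -> Gbb5
F5 -> C6
D4 -> A4
Eb5 -> Bb5
G4 -> D5
E#4 -> B#4

C#5 G5 Gbb5 C6 A4 Bb5 D5 B#4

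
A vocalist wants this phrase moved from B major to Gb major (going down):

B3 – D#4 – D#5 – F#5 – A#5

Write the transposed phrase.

Gb3 Bb3 Bb4 Db5 F5

B major to Gb major down is an augmented third, so every note moves down by that interval.
B3 gives Gb3
D#4 gives Bb3
D#5 gives Bb4
F#5 gives Db5
A#5 gives F5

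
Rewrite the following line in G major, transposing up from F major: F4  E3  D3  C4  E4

G4 F#3 E3 D4 F#4

From F up to G is a major second; apply that to each pitch.
F4 to G4
E3 to F#3
D3 to E3
C4 to D4
E4 to F#4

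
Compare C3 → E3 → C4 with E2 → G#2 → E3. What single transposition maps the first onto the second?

down a minor sixth

From C3 to E2 is 6 letter names — a sixth of some quality.
E2 to C3 is 8 semitones, which makes it a minor sixth; the second version is lower, so the direction is down.
Checking another pair — C4 → E3 — gives the same interval.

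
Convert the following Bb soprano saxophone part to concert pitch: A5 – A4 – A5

The Bb soprano saxophone sounds a major second below written, so transpose each written note down a major second.
A5 -> G5
A4 -> G4
A5 -> G5

G5 G4 G5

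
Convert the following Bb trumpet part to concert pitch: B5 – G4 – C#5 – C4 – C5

A5 F4 B4 Bb3 Bb4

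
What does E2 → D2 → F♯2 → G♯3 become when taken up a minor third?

G2 F2 A2 B3

E2: a third up reaches G, and 3 semitones makes it G2.
D2: a third up reaches F, and 3 semitones makes it F2.
A minor third up from F#2 gives A2.
G#3 up a minor third is B3.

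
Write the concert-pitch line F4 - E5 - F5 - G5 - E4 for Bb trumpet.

G4 F#5 G5 A5 F#4

The Bb trumpet sounds a major second below written, so the written part must be a major second above concert — transpose each note up.
F4 → G4
E5 → F#5
F5 → G5
G5 → A5
E4 → F#4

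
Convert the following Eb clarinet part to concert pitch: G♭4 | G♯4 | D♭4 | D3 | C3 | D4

Bbb4 B4 Fb4 F3 Eb3 F4

Written C4 on the Eb clarinet sounds as Eb4, a minor third higher; apply that shift to every note.
Gb4 -> Bbb4
G#4 -> B4
Db4 -> Fb4
D3 -> F3
C3 -> Eb3
D4 -> F4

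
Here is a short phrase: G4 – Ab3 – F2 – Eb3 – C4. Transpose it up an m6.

Eb5 Fb4 Db3 Cb4 Ab4

G4 gives Eb5
Ab3 gives Fb4
F2 gives Db3
Eb3 gives Cb4
C4 gives Ab4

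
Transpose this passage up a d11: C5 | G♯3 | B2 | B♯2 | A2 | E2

C5 -> Fb6
G#3 -> C5
B2 -> Eb4
B#2 -> E4
A2 -> Db4
E2 -> Ab3

Fb6 C5 Eb4 E4 Db4 Ab3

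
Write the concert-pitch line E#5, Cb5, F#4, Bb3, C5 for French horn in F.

Written C4 sounds as F3 on the French horn in F, so concert pitches are written a perfect fifth up.
E#5 gives B#5
Cb5 gives Gb5
F#4 gives C#5
Bb3 gives F4
C5 gives G5

B#5 Gb5 C#5 F4 G5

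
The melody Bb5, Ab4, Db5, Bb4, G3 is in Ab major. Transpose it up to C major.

Ab major to C major up is a major third, so every note moves up by that interval.
Bb5 -> D6
Ab4 -> C5
Db5 -> F5
Bb4 -> D5
G3 -> B3

D6 C5 F5 D5 B3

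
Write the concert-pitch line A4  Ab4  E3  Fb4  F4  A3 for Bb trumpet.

B4 Bb4 F#3 Gb4 G4 B3

Written C4 sounds as Bb3 on the Bb trumpet, so concert pitches are written a major second up.
A4 gives B4
Ab4 gives Bb4
E3 gives F#3
Fb4 gives Gb4
F4 gives G4
A3 gives B3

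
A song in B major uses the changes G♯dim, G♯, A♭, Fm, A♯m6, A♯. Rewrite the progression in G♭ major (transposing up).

Ebdim Eb Fbb Dbbm Fm6 F

B major up to G♭ major is a diminished sixth; each chord root moves by that interval while the quality stays the same.
G♯dim: root G♯ up a diminished sixth → Eb, giving Ebdim.
G♯: root G♯ up a diminished sixth → Eb, giving Eb.
A♭: root A♭ up a diminished sixth → Fbb, giving Fbb.
Fm: root F up a diminished sixth → Dbb, giving Dbbm.
A♯m6: root A♯ up a diminished sixth → F, giving Fm6.
A♯: root A♯ up a diminished sixth → F, giving F.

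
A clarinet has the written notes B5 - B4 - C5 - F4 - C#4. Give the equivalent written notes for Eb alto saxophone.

E#6 E#5 F#5 B4 F##4

First find concert pitch: the A clarinet sounds a minor third below written, so B5 B4 C5 F4 C#4 sounds G#5 G#4 A4 D4 A#3.
Then write for Eb alto saxophone: it sounds a major sixth below written, so the part must be a major sixth above concert.
G#5 → E#6
G#4 → E#5
A4 → F#5
D4 → B4
A#3 → F##4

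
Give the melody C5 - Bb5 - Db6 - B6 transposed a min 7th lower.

C5 to D4
Bb5 to C5
Db6 to Eb5
B6 to C#6

D4 C5 Eb5 C#6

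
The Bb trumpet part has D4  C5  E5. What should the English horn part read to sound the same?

First find concert pitch: the Bb trumpet sounds a major second below written, so D4 C5 E5 sounds C4 Bb4 D5.
Then write for English horn: it sounds a perfect fifth below written, so the part must be a perfect fifth above concert.
C4 → G4
Bb4 → F5
D5 → A5

G4 F5 A5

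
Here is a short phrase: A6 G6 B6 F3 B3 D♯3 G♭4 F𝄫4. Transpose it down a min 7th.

B5 A5 C#6 G2 C#3 E#2 Ab3 Gbb3

A6: a seventh down reaches B, and 10 semitones makes it B5.
G6 down a minor seventh is A5.
B6: a seventh down reaches C, and 10 semitones makes it C#6.
F3 down a minor seventh is G2.
A minor seventh down from B3 gives C#3.
A minor seventh down from D#3 gives E#2.
Gb4: a seventh down reaches A, and 10 semitones makes it Ab3.
A minor seventh down from Fbb4 gives Gbb3.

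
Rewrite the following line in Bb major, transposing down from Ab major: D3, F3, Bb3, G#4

Ab major to Bb major down is a minor seventh, so every note moves down by that interval.
D3 becomes E2
F3 becomes G2
Bb3 becomes C3
G#4 becomes A#3

E2 G2 C3 A#3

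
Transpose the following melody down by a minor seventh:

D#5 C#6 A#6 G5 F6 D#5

A minor seventh down from D#5 gives E#4.
A minor seventh down from C#6 gives D#5.
A#6: a seventh down reaches B, and 10 semitones makes it B#5.
A minor seventh down from G5 gives A4.
A minor seventh down from F6 gives G5.
D#5: a seventh down reaches E, and 10 semitones makes it E#4.

E#4 D#5 B#5 A4 G5 E#4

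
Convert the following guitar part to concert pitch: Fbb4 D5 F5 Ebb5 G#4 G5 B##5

Fbb3 D4 F4 Ebb4 G#3 G4 B##4

The guitar sounds a perfect octave below written, so transpose each written note down a perfect octave.
Fbb4 becomes Fbb3
D5 becomes D4
F5 becomes F4
Ebb5 becomes Ebb4
G#4 becomes G#3
G5 becomes G4
B##5 becomes B##4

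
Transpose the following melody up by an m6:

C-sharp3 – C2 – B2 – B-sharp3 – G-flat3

C#3 up a minor sixth is A3.
A minor sixth up from C2 gives Ab2.
B2: a sixth up reaches G, and 8 semitones makes it G3.
A minor sixth up from B#3 gives G#4.
Gb3: a sixth up reaches E, and 8 semitones makes it Ebb4.

A3 Ab2 G3 G#4 Ebb4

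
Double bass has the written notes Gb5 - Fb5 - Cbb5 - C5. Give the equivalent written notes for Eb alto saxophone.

Eb5 Db5 Abb4 A4

First find concert pitch: the double bass sounds a perfect octave below written, so Gb5 Fb5 Cbb5 C5 sounds Gb4 Fb4 Cbb4 C4.
Then write for Eb alto saxophone: it sounds a major sixth below written, so the part must be a major sixth above concert.
Gb4 → Eb5
Fb4 → Db5
Cbb4 → Abb4
C4 → A4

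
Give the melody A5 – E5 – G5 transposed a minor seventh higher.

A5: a seventh up reaches G, and 10 semitones makes it G6.
E5: a seventh up reaches D, and 10 semitones makes it D6.
A minor seventh up from G5 gives F6.

G6 D6 F6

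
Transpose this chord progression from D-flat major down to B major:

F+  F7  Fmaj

D-flat major down to B major is a diminished third; each chord root moves by that interval while the quality stays the same.
F+: root F down a diminished third → D#, giving D#+.
F7: root F down a diminished third → D#, giving D#7.
Fmaj: root F down a diminished third → D#, giving D#maj.

D#+ D#7 D#maj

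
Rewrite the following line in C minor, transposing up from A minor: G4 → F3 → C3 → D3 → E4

Bb4 Ab3 Eb3 F3 G4

A minor to C minor up is a minor third, so every note moves up by that interval.
G4 gives Bb4
F3 gives Ab3
C3 gives Eb3
D3 gives F3
E4 gives G4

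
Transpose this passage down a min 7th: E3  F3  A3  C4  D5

E3: a seventh down reaches F, and 10 semitones makes it F#2.
A minor seventh down from F3 gives G2.
A3 down a minor seventh is B2.
C4 down a minor seventh is D3.
D5: a seventh down reaches E, and 10 semitones makes it E4.

F#2 G2 B2 D3 E4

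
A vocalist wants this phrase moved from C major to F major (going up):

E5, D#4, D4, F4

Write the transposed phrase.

A5 G#4 G4 Bb4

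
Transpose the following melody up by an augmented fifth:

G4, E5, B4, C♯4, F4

D#5 B#5 F##5 G##4 C#5

G4 becomes D#5
E5 becomes B#5
B4 becomes F##5
C#4 becomes G##4
F4 becomes C#5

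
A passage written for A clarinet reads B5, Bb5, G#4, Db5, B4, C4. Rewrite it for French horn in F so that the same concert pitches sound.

D#6 D6 B#4 F5 D#5 E4

First find concert pitch: the A clarinet sounds a minor third below written, so B5 Bb5 G#4 Db5 B4 C4 sounds G#5 G5 E#4 Bb4 G#4 A3.
Then write for French horn in F: it sounds a perfect fifth below written, so the part must be a perfect fifth above concert.
G#5 → D#6
G5 → D6
E#4 → B#4
Bb4 → F5
G#4 → D#5
A3 → E4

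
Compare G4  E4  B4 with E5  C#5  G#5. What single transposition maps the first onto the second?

up a major sixth

Take the first pair: G4 → E5. G to E spans 6 letter names, so the interval is some kind of sixth.
G4 to E5 is 9 semitones, which makes it a major sixth; the second version is higher, so the direction is up.
Checking another pair — B4 → G#5 — gives the same interval.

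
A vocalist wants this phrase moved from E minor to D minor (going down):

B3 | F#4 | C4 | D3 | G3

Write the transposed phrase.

A3 E4 Bb3 C3 F3

E minor to D minor down is a major second, so every note moves down by that interval.
B3 gives A3
F#4 gives E4
C4 gives Bb3
D3 gives C3
G3 gives F3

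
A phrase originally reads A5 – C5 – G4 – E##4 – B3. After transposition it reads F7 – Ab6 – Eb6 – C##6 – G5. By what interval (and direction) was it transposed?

Take the first pair: A5 → F7. A to F spans 13 letter names, so the interval is some kind of thirteenth.
A5 to F7 is 20 semitones, which makes it a minor thirteenth; the second version is higher, so the direction is up.
Checking another pair — B3 → G5 — gives the same interval.

up a minor thirteenth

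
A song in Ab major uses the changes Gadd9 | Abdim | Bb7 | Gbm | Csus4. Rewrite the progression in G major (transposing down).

Ab major down to G major is a minor second; each chord root moves by that interval while the quality stays the same.
Gadd9: root G down a minor second → F#, giving F#add9.
Abdim: root Ab down a minor second → G, giving Gdim.
Bb7: root Bb down a minor second → A, giving A7.
Gbm: root Gb down a minor second → F, giving Fm.
Csus4: root C down a minor second → B, giving Bsus4.

F#add9 Gdim A7 Fm Bsus4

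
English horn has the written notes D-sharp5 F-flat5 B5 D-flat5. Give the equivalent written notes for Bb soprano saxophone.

First find concert pitch: the English horn sounds a perfect fifth below written, so D-sharp5 F-flat5 B5 D-flat5 sounds G#4 Bbb4 E5 Gb4.
Then write for Bb soprano saxophone: it sounds a major second below written, so the part must be a major second above concert.
G#4 → A#4
Bbb4 → Cb5
E5 → F#5
Gb4 → Ab4

A#4 Cb5 F#5 Ab4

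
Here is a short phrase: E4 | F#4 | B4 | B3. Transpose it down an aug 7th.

E4 down an augmented seventh is Fb3.
An augmented seventh down from F#4 gives Gb3.
B4: a seventh down reaches C, and 12 semitones makes it Cb4.
B3: a seventh down reaches C, and 12 semitones makes it Cb3.

Fb3 Gb3 Cb4 Cb3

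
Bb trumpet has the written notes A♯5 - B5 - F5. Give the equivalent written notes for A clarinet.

B5 C6 Gb5

First find concert pitch: the Bb trumpet sounds a major second below written, so A♯5 B5 F5 sounds G#5 A5 Eb5.
Then write for A clarinet: it sounds a minor third below written, so the part must be a minor third above concert.
G#5 → B5
A5 → C6
Eb5 → Gb5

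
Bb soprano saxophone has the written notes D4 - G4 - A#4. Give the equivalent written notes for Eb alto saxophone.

First find concert pitch: the Bb soprano saxophone sounds a major second below written, so D4 G4 A#4 sounds C4 F4 G#4.
Then write for Eb alto saxophone: it sounds a major sixth below written, so the part must be a major sixth above concert.
C4 → A4
F4 → D5
G#4 → E#5

A4 D5 E#5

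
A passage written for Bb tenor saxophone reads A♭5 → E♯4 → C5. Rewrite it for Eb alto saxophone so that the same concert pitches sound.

First find concert pitch: the Bb tenor saxophone sounds a major ninth below written, so A♭5 E♯4 C5 sounds Gb4 D#3 Bb3.
Then write for Eb alto saxophone: it sounds a major sixth below written, so the part must be a major sixth above concert.
Gb4 → Eb5
D#3 → B#3
Bb3 → G4

Eb5 B#3 G4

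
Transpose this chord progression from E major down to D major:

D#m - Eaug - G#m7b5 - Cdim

E major down to D major is a major second; each chord root moves by that interval while the quality stays the same.
D#m: root D# down a major second → C#, giving C#m.
Eaug: root E down a major second → D, giving Daug.
G#m7b5: root G# down a major second → F#, giving F#m7b5.
Cdim: root C down a major second → Bb, giving Bbdim.

C#m Daug F#m7b5 Bbdim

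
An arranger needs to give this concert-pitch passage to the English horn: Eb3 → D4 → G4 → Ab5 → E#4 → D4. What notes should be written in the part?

The English horn sounds a perfect fifth below written, so the written part must be a perfect fifth above concert — transpose each note up.
Eb3 gives Bb3
D4 gives A4
G4 gives D5
Ab5 gives Eb6
E#4 gives B#4
D4 gives A4

Bb3 A4 D5 Eb6 B#4 A4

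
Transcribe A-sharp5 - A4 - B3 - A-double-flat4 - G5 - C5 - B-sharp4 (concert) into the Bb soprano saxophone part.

The Bb soprano saxophone sounds a major second below written, so the written part must be a major second above concert — transpose each note up.
A#5 -> B#5
A4 -> B4
B3 -> C#4
Abb4 -> Bbb4
G5 -> A5
C5 -> D5
B#4 -> C##5

B#5 B4 C#4 Bbb4 A5 D5 C##5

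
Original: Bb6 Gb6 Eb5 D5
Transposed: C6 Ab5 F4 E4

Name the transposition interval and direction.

down a minor seventh

Take the first pair: Bb6 → C6. B to C spans 7 letter names, so the interval is some kind of seventh.
C6 to Bb6 is 10 semitones, which makes it a minor seventh; the second version is lower, so the direction is down.
Checking another pair — D5 → E4 — gives the same interval.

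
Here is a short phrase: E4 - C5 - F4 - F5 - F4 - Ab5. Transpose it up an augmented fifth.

B#4 G#5 C#5 C#6 C#5 E6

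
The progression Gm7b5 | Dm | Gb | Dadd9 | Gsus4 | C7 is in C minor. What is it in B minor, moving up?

F#m7b5 C#m F C#add9 F#sus4 B7

C minor up to B minor is a major seventh; each chord root moves by that interval while the quality stays the same.
Gm7b5: root G up a major seventh → F#, giving F#m7b5.
Dm: root D up a major seventh → C#, giving C#m.
Gb: root Gb up a major seventh → F, giving F.
Dadd9: root D up a major seventh → C#, giving C#add9.
Gsus4: root G up a major seventh → F#, giving F#sus4.
C7: root C up a major seventh → B, giving B7.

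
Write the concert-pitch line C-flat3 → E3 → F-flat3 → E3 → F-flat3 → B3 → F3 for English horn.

The English horn sounds a perfect fifth below written, so the written part must be a perfect fifth above concert — transpose each note up.
Cb3 gives Gb3
E3 gives B3
Fb3 gives Cb4
E3 gives B3
Fb3 gives Cb4
B3 gives F#4
F3 gives C4

Gb3 B3 Cb4 B3 Cb4 F#4 C4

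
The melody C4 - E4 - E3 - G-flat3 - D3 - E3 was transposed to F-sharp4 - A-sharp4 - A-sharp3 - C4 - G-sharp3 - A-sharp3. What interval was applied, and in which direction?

up an augmented fourth

From C4 to F#4 is 4 letter names — a fourth of some quality.
C4 to F#4 is 6 semitones, which makes it an augmented fourth; the second version is higher, so the direction is up.
Checking another pair — E3 → A#3 — gives the same interval.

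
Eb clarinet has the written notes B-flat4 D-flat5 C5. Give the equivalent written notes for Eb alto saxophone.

First find concert pitch: the Eb clarinet sounds a minor third above written, so B-flat4 D-flat5 C5 sounds Db5 Fb5 Eb5.
Then write for Eb alto saxophone: it sounds a major sixth below written, so the part must be a major sixth above concert.
Db5 → Bb5
Fb5 → Db6
Eb5 → C6

Bb5 Db6 C6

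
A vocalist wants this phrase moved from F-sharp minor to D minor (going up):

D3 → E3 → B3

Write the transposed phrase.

Bb3 C4 G4

From F-sharp up to D is a minor sixth; apply that to each pitch.
D3 to Bb3
E3 to C4
B3 to G4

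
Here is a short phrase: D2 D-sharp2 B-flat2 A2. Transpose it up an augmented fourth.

G#2 G##2 E3 D#3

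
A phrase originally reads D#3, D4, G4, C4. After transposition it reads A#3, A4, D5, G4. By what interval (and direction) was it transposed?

up a perfect fifth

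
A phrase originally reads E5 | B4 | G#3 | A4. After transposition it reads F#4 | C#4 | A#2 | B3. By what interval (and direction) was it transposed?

down a minor seventh

From E5 to F#4 is 7 letter names — a seventh of some quality.
F#4 to E5 is 10 semitones, which makes it a minor seventh; the second version is lower, so the direction is down.
Checking another pair — A4 → B3 — gives the same interval.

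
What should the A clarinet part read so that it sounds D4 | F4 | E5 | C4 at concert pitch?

The A clarinet sounds a minor third below written, so the written part must be a minor third above concert — transpose each note up.
D4 → F4
F4 → Ab4
E5 → G5
C4 → Eb4

F4 Ab4 G5 Eb4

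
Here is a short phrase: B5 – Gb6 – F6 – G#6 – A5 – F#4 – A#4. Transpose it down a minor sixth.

D#5 Bb5 A5 B#5 C#5 A#3 C##4

B5 down a minor sixth is D#5.
A minor sixth down from Gb6 gives Bb5.
A minor sixth down from F6 gives A5.
G#6 down a minor sixth is B#5.
A5 down a minor sixth is C#5.
F#4 down a minor sixth is A#3.
A#4 down a minor sixth is C##4.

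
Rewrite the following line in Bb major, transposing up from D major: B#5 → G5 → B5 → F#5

G#6 Eb6 G6 D6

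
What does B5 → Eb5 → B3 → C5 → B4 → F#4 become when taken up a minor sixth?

G6 Cb6 G4 Ab5 G5 D5

B5: a sixth up reaches G, and 8 semitones makes it G6.
A minor sixth up from Eb5 gives Cb6.
A minor sixth up from B3 gives G4.
C5: a sixth up reaches A, and 8 semitones makes it Ab5.
A minor sixth up from B4 gives G5.
F#4: a sixth up reaches D, and 8 semitones makes it D5.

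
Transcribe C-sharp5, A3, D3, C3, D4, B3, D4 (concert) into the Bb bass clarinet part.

Written C4 sounds as Bb2 on the Bb bass clarinet, so concert pitches are written a major ninth up.
C#5 → D#6
A3 → B4
D3 → E4
C3 → D4
D4 → E5
B3 → C#5
D4 → E5

D#6 B4 E4 D4 E5 C#5 E5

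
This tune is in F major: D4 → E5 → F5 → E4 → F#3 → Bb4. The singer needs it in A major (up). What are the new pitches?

F#4 G#5 A5 G#4 A#3 D5

F major to A major up is a major third, so every note moves up by that interval.
D4 becomes F#4
E5 becomes G#5
F5 becomes A5
E4 becomes G#4
F#3 becomes A#3
Bb4 becomes D5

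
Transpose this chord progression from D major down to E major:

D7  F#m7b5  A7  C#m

E7 G#m7b5 B7 D#m

D major down to E major is a minor seventh; each chord root moves by that interval while the quality stays the same.
D7: root D down a minor seventh → E, giving E7.
F#m7b5: root F# down a minor seventh → G#, giving G#m7b5.
A7: root A down a minor seventh → B, giving B7.
C#m: root C# down a minor seventh → D#, giving D#m.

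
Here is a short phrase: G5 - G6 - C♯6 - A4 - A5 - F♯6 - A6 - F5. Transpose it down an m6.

G5: a sixth down reaches B, and 8 semitones makes it B4.
A minor sixth down from G6 gives B5.
C#6: a sixth down reaches E, and 8 semitones makes it E#5.
A4 down a minor sixth is C#4.
A minor sixth down from A5 gives C#5.
F#6 down a minor sixth is A#5.
A minor sixth down from A6 gives C#6.
F5: a sixth down reaches A, and 8 semitones makes it A4.

B4 B5 E#5 C#4 C#5 A#5 C#6 A4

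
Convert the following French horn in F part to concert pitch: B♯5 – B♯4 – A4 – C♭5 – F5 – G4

Written C4 on the French horn in F sounds as F3, a perfect fifth lower; apply that shift to every note.
B#5 → E#5
B#4 → E#4
A4 → D4
Cb5 → Fb4
F5 → Bb4
G4 → C4

E#5 E#4 D4 Fb4 Bb4 C4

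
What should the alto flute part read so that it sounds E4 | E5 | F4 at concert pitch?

A4 A5 Bb4

The alto flute sounds a perfect fourth below written, so the written part must be a perfect fourth above concert — transpose each note up.
E4 -> A4
E5 -> A5
F4 -> Bb4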